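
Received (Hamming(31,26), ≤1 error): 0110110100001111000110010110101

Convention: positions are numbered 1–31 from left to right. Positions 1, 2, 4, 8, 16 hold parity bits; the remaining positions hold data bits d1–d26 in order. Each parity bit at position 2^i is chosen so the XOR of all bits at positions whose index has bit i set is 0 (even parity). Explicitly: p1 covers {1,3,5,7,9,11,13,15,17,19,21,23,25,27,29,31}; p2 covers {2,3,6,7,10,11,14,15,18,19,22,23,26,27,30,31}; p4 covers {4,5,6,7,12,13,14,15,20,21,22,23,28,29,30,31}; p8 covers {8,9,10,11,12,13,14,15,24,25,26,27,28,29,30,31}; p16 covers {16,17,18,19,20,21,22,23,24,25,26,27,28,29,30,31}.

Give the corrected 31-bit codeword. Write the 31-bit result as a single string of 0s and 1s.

0110110100011111000110010110101

s1 (pos 1,3,5,7,9,11,13,15,17,19,21,23,25,27,29,31): 0⊕1⊕1⊕0⊕0⊕0⊕1⊕1⊕0⊕0⊕1⊕0⊕0⊕1⊕1⊕1 = 0
s2 (pos 2,3,6,7,10,11,14,15,18,19,22,23,26,27,30,31): 1⊕1⊕1⊕0⊕0⊕0⊕1⊕1⊕0⊕0⊕0⊕0⊕1⊕1⊕0⊕1 = 0
s4 (pos 4,5,6,7,12,13,14,15,20,21,22,23,28,29,30,31): 0⊕1⊕1⊕0⊕0⊕1⊕1⊕1⊕1⊕1⊕0⊕0⊕0⊕1⊕0⊕1 = 1
s8 (pos 8,9,10,11,12,13,14,15,24,25,26,27,28,29,30,31): 1⊕0⊕0⊕0⊕0⊕1⊕1⊕1⊕1⊕0⊕1⊕1⊕0⊕1⊕0⊕1 = 1
s16 (pos 16,17,18,19,20,21,22,23,24,25,26,27,28,29,30,31): 1⊕0⊕0⊕0⊕1⊕1⊕0⊕0⊕1⊕0⊕1⊕1⊕0⊕1⊕0⊕1 = 0
Syndrome s16…s1 = 01100 → error at position 12.
Flip position 12: 0110110100001111000110010110101 → 0110110100011111000110010110101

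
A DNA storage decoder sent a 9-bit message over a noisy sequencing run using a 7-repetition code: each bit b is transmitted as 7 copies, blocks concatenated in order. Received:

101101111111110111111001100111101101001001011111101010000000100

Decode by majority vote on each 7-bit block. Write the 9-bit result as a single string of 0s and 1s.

Block 1 (1011011): 5 ones → 1
Block 2 (1111111): 7 ones → 1
Block 3 (0111111): 6 ones → 1
Block 4 (0011001): 3 ones → 0
Block 5 (1110110): 5 ones → 1
Block 6 (1001001): 3 ones → 0
Block 7 (0111111): 6 ones → 1
Block 8 (0101000): 2 ones → 0
Block 9 (0000100): 1 one → 0

111010100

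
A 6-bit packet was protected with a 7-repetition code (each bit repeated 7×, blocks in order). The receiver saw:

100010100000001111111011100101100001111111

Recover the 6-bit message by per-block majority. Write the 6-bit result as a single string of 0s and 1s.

Block 1 (1000101): 3 ones → 0
Block 2 (0000000): 0 ones → 0
Block 3 (1111111): 7 ones → 1
Block 4 (0111001): 4 ones → 1
Block 5 (0110000): 2 ones → 0
Block 6 (1111111): 7 ones → 1

001101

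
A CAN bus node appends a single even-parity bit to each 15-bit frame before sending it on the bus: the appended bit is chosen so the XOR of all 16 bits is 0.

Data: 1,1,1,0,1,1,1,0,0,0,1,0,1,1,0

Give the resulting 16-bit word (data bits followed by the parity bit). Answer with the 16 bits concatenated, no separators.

1110111000101101

XOR of the 15 data bits: 1⊕1⊕1⊕0⊕1⊕1⊕1⊕0⊕0⊕0⊕1⊕0⊕1⊕1⊕0 = 1
Parity bit = 1 (so all 16 bits XOR to 0).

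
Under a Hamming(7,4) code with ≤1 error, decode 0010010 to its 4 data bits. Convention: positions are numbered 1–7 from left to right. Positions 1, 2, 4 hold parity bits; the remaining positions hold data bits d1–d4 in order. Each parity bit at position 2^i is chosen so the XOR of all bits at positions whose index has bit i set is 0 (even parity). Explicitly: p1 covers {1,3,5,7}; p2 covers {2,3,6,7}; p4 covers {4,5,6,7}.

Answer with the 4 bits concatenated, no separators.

1110

s1 (pos 1,3,5,7): 0⊕1⊕0⊕0 = 1
s2 (pos 2,3,6,7): 0⊕1⊕1⊕0 = 0
s4 (pos 4,5,6,7): 0⊕0⊕1⊕0 = 1
Syndrome s4…s1 = 101 → error at position 5.
Flip position 5: 0010010 → 0010110
Read data bits from positions 3,5,6,7: 1110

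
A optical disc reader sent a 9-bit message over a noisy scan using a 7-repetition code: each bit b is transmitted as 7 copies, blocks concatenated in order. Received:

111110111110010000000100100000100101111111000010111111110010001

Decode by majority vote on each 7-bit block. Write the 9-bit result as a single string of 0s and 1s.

110001010

Block 1 (1111101): 6 ones → 1
Block 2 (1111001): 5 ones → 1
Block 3 (0000000): 0 ones → 0
Block 4 (1001000): 2 ones → 0
Block 5 (0010010): 2 ones → 0
Block 6 (1111111): 7 ones → 1
Block 7 (0000101): 2 ones → 0
Block 8 (1111111): 7 ones → 1
Block 9 (0010001): 2 ones → 0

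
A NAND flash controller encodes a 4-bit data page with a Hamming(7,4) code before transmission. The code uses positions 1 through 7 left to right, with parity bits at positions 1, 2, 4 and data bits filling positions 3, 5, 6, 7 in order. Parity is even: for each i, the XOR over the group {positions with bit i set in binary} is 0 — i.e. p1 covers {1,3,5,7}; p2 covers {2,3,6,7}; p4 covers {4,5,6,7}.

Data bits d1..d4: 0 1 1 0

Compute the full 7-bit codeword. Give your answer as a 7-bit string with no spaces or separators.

Place data at non-parity positions: p1 p2 0 p4 1 1 0
p1 (pos 1,3,5,7): XOR of data positions = 0⊕1⊕0 = 1
p2 (pos 2,3,6,7): XOR of data positions = 0⊕1⊕0 = 1
p4 (pos 4,5,6,7): XOR of data positions = 1⊕1⊕0 = 0
Codeword: 1100110

1100110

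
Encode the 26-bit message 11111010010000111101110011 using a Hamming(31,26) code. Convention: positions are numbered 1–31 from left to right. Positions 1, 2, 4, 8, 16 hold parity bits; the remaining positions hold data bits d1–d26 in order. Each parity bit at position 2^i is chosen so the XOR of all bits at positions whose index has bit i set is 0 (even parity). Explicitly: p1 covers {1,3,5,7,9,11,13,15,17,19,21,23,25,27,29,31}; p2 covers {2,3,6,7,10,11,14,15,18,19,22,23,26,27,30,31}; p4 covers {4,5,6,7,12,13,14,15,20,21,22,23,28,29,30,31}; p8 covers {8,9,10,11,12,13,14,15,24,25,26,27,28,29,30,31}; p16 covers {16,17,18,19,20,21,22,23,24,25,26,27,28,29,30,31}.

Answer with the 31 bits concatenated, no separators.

0110111010100101000111101110011

Place data at non-parity positions: p1 p2 1 p4 1 1 1 p8 1 0 1 0 0 1 0 p16 0 0 0 1 1 1 1 0 1 1 1 0 0 1 1
p1 (pos 1,3,5,7,9,11,13,15,17,19,21,23,25,27,29,31): XOR of data positions = 1⊕1⊕1⊕1⊕1⊕0⊕0⊕0⊕0⊕1⊕1⊕1⊕1⊕0⊕1 = 0
p2 (pos 2,3,6,7,10,11,14,15,18,19,22,23,26,27,30,31): XOR of data positions = 1⊕1⊕1⊕0⊕1⊕1⊕0⊕0⊕0⊕1⊕1⊕1⊕1⊕1⊕1 = 1
p4 (pos 4,5,6,7,12,13,14,15,20,21,22,23,28,29,30,31): XOR of data positions = 1⊕1⊕1⊕0⊕0⊕1⊕0⊕1⊕1⊕1⊕1⊕0⊕0⊕1⊕1 = 0
p8 (pos 8,9,10,11,12,13,14,15,24,25,26,27,28,29,30,31): XOR of data positions = 1⊕0⊕1⊕0⊕0⊕1⊕0⊕0⊕1⊕1⊕1⊕0⊕0⊕1⊕1 = 0
p16 (pos 16,17,18,19,20,21,22,23,24,25,26,27,28,29,30,31): XOR of data positions = 0⊕0⊕0⊕1⊕1⊕1⊕1⊕0⊕1⊕1⊕1⊕0⊕0⊕1⊕1 = 1
Codeword: 0110111010100101000111101110011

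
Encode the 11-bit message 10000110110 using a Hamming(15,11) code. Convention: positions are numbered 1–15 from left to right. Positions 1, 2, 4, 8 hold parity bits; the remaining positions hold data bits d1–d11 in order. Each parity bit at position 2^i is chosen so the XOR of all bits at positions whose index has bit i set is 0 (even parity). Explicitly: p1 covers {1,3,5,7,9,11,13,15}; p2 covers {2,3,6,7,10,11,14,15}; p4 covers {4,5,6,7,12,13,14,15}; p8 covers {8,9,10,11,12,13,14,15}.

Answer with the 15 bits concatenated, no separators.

101000000110110

Place data at non-parity positions: p1 p2 1 p4 0 0 0 p8 0 1 1 0 1 1 0
p1 (pos 1,3,5,7,9,11,13,15): XOR of data positions = 1⊕0⊕0⊕0⊕1⊕1⊕0 = 1
p2 (pos 2,3,6,7,10,11,14,15): XOR of data positions = 1⊕0⊕0⊕1⊕1⊕1⊕0 = 0
p4 (pos 4,5,6,7,12,13,14,15): XOR of data positions = 0⊕0⊕0⊕0⊕1⊕1⊕0 = 0
p8 (pos 8,9,10,11,12,13,14,15): XOR of data positions = 0⊕1⊕1⊕0⊕1⊕1⊕0 = 0
Codeword: 101000000110110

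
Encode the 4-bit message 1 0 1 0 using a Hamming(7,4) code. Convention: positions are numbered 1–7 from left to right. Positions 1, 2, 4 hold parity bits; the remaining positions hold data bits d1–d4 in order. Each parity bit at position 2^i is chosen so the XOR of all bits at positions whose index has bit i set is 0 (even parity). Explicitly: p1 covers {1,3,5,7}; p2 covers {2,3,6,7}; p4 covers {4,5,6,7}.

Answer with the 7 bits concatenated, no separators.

Place data at non-parity positions: p1 p2 1 p4 0 1 0
p1 (pos 1,3,5,7): XOR of data positions = 1⊕0⊕0 = 1
p2 (pos 2,3,6,7): XOR of data positions = 1⊕1⊕0 = 0
p4 (pos 4,5,6,7): XOR of data positions = 0⊕1⊕0 = 1
Codeword: 1011010

1011010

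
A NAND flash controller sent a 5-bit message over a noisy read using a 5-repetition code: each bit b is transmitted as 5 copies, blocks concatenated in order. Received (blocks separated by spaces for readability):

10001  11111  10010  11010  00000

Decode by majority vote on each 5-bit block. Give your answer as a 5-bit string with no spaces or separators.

Block 1 (10001): 2 ones → 0
Block 2 (11111): 5 ones → 1
Block 3 (10010): 2 ones → 0
Block 4 (11010): 3 ones → 1
Block 5 (00000): 0 ones → 0

01010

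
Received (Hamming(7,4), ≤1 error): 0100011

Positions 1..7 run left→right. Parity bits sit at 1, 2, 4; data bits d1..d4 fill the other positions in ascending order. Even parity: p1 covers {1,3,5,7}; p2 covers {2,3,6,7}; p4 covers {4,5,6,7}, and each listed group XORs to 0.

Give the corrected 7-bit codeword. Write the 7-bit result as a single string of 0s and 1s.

0110011

s1 (pos 1,3,5,7): 0⊕0⊕0⊕1 = 1
s2 (pos 2,3,6,7): 1⊕0⊕1⊕1 = 1
s4 (pos 4,5,6,7): 0⊕0⊕1⊕1 = 0
Syndrome s4…s1 = 011 → error at position 3.
Flip position 3: 0100011 → 0110011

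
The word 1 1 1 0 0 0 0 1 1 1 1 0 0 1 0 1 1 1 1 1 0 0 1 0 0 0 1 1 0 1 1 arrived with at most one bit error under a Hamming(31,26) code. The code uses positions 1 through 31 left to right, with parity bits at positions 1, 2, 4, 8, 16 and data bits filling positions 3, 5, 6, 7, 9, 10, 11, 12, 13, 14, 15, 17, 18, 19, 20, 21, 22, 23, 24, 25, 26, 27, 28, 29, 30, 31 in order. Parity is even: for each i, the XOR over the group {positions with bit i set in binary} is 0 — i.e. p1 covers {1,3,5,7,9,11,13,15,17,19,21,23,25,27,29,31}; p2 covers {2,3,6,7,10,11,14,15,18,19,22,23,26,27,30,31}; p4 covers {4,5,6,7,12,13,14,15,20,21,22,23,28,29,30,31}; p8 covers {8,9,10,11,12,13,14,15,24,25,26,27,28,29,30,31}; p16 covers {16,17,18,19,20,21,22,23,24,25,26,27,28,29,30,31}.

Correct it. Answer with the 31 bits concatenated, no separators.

s1 (pos 1,3,5,7,9,11,13,15,17,19,21,23,25,27,29,31): 1⊕1⊕0⊕0⊕1⊕1⊕0⊕0⊕1⊕1⊕0⊕1⊕0⊕1⊕0⊕1 = 1
s2 (pos 2,3,6,7,10,11,14,15,18,19,22,23,26,27,30,31): 1⊕1⊕0⊕0⊕1⊕1⊕1⊕0⊕1⊕1⊕0⊕1⊕0⊕1⊕1⊕1 = 1
s4 (pos 4,5,6,7,12,13,14,15,20,21,22,23,28,29,30,31): 0⊕0⊕0⊕0⊕0⊕0⊕1⊕0⊕1⊕0⊕0⊕1⊕1⊕0⊕1⊕1 = 0
s8 (pos 8,9,10,11,12,13,14,15,24,25,26,27,28,29,30,31): 1⊕1⊕1⊕1⊕0⊕0⊕1⊕0⊕0⊕0⊕0⊕1⊕1⊕0⊕1⊕1 = 1
s16 (pos 16,17,18,19,20,21,22,23,24,25,26,27,28,29,30,31): 1⊕1⊕1⊕1⊕1⊕0⊕0⊕1⊕0⊕0⊕0⊕1⊕1⊕0⊕1⊕1 = 0
Syndrome s16…s1 = 01011 → error at position 11.
Flip position 11: 1110000111100101111100100011011 → 1110000111000101111100100011011

1110000111000101111100100011011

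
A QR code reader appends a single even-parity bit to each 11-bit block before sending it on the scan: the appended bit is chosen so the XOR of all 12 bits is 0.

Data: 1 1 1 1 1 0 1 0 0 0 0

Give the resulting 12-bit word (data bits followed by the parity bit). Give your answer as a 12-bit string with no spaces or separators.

XOR of the 11 data bits: 1⊕1⊕1⊕1⊕1⊕0⊕1⊕0⊕0⊕0⊕0 = 0
Parity bit = 0 (so all 12 bits XOR to 0).

111110100000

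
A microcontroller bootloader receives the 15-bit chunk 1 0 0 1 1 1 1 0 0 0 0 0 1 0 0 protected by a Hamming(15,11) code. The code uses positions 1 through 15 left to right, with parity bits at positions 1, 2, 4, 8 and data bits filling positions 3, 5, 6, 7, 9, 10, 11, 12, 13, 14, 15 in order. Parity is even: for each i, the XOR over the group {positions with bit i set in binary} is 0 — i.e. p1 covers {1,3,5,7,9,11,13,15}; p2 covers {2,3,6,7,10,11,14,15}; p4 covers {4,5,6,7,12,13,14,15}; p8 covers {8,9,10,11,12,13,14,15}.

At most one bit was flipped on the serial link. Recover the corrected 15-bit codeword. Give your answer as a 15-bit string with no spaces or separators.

100111100001100

s1 (pos 1,3,5,7,9,11,13,15): 1⊕0⊕1⊕1⊕0⊕0⊕1⊕0 = 0
s2 (pos 2,3,6,7,10,11,14,15): 0⊕0⊕1⊕1⊕0⊕0⊕0⊕0 = 0
s4 (pos 4,5,6,7,12,13,14,15): 1⊕1⊕1⊕1⊕0⊕1⊕0⊕0 = 1
s8 (pos 8,9,10,11,12,13,14,15): 0⊕0⊕0⊕0⊕0⊕1⊕0⊕0 = 1
Syndrome s8…s1 = 1100 → error at position 12.
Flip position 12: 100111100000100 → 100111100001100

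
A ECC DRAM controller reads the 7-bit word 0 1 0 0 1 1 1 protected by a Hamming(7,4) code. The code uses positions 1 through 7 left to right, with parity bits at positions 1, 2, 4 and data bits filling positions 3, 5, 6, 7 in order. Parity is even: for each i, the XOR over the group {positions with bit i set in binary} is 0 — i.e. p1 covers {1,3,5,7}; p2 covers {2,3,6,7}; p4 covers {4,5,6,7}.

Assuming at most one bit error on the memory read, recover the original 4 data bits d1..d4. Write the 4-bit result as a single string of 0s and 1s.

0101

s1 (pos 1,3,5,7): 0⊕0⊕1⊕1 = 0
s2 (pos 2,3,6,7): 1⊕0⊕1⊕1 = 1
s4 (pos 4,5,6,7): 0⊕1⊕1⊕1 = 1
Syndrome s4…s1 = 110 → error at position 6.
Flip position 6: 0100111 → 0100101
Read data bits from positions 3,5,6,7: 0101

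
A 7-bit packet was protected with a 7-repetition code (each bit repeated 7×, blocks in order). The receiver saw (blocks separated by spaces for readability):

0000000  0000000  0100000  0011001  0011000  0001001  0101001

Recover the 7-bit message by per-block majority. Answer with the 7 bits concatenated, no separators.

0000000

Block 1 (0000000): 0 ones → 0
Block 2 (0000000): 0 ones → 0
Block 3 (0100000): 1 one → 0
Block 4 (0011001): 3 ones → 0
Block 5 (0011000): 2 ones → 0
Block 6 (0001001): 2 ones → 0
Block 7 (0101001): 3 ones → 0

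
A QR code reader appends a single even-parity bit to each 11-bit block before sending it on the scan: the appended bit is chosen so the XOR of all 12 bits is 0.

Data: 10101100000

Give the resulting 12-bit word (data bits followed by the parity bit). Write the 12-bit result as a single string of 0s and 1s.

101011000000

XOR of the 11 data bits: 1⊕0⊕1⊕0⊕1⊕1⊕0⊕0⊕0⊕0⊕0 = 0
Parity bit = 0 (so all 12 bits XOR to 0).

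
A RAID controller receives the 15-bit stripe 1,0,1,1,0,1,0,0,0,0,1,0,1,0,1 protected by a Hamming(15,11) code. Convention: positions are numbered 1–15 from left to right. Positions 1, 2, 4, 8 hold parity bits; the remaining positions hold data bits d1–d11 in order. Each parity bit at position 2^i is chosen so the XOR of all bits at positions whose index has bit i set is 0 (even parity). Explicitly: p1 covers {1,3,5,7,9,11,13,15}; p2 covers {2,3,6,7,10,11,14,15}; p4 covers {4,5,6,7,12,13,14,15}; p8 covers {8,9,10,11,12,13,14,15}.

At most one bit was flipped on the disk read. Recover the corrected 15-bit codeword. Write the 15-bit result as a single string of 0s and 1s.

101101001010101

s1 (pos 1,3,5,7,9,11,13,15): 1⊕1⊕0⊕0⊕0⊕1⊕1⊕1 = 1
s2 (pos 2,3,6,7,10,11,14,15): 0⊕1⊕1⊕0⊕0⊕1⊕0⊕1 = 0
s4 (pos 4,5,6,7,12,13,14,15): 1⊕0⊕1⊕0⊕0⊕1⊕0⊕1 = 0
s8 (pos 8,9,10,11,12,13,14,15): 0⊕0⊕0⊕1⊕0⊕1⊕0⊕1 = 1
Syndrome s8…s1 = 1001 → error at position 9.
Flip position 9: 101101000010101 → 101101001010101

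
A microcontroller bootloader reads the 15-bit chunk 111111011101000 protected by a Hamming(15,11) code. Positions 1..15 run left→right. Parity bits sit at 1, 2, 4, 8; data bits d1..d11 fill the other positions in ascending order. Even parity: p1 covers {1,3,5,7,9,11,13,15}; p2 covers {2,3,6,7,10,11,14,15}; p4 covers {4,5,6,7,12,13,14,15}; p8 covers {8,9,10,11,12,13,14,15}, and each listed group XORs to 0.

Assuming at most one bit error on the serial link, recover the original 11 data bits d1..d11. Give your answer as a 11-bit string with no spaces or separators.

11101101000

s1 (pos 1,3,5,7,9,11,13,15): 1⊕1⊕1⊕0⊕1⊕0⊕0⊕0 = 0
s2 (pos 2,3,6,7,10,11,14,15): 1⊕1⊕1⊕0⊕1⊕0⊕0⊕0 = 0
s4 (pos 4,5,6,7,12,13,14,15): 1⊕1⊕1⊕0⊕1⊕0⊕0⊕0 = 0
s8 (pos 8,9,10,11,12,13,14,15): 1⊕1⊕1⊕0⊕1⊕0⊕0⊕0 = 0
Syndrome s8…s1 = 0000 → no error.
Read data bits from positions 3,5,6,7,9,10,11,12,13,14,15: 11101101000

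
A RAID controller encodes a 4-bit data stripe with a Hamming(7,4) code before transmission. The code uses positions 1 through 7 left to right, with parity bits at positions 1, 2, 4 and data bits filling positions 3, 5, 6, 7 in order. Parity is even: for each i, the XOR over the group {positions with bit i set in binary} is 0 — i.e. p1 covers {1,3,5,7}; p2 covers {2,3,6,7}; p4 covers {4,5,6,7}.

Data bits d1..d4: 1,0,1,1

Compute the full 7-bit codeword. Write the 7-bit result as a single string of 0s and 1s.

0110011

Place data at non-parity positions: p1 p2 1 p4 0 1 1
p1 (pos 1,3,5,7): XOR of data positions = 1⊕0⊕1 = 0
p2 (pos 2,3,6,7): XOR of data positions = 1⊕1⊕1 = 1
p4 (pos 4,5,6,7): XOR of data positions = 0⊕1⊕1 = 0
Codeword: 0110011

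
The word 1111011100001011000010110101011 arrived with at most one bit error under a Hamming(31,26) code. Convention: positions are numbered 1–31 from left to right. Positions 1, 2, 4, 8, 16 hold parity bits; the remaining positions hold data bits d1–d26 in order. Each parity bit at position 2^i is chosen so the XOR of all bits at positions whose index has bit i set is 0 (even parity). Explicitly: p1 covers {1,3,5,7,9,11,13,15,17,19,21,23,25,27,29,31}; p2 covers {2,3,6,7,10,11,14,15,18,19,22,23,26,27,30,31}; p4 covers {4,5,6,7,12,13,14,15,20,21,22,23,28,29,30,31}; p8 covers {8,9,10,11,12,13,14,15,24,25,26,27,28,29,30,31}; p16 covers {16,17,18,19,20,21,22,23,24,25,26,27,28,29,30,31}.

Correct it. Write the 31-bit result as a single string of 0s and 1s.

s1 (pos 1,3,5,7,9,11,13,15,17,19,21,23,25,27,29,31): 1⊕1⊕0⊕1⊕0⊕0⊕1⊕1⊕0⊕0⊕1⊕1⊕0⊕0⊕0⊕1 = 0
s2 (pos 2,3,6,7,10,11,14,15,18,19,22,23,26,27,30,31): 1⊕1⊕1⊕1⊕0⊕0⊕0⊕1⊕0⊕0⊕0⊕1⊕1⊕0⊕1⊕1 = 1
s4 (pos 4,5,6,7,12,13,14,15,20,21,22,23,28,29,30,31): 1⊕0⊕1⊕1⊕0⊕1⊕0⊕1⊕0⊕1⊕0⊕1⊕1⊕0⊕1⊕1 = 0
s8 (pos 8,9,10,11,12,13,14,15,24,25,26,27,28,29,30,31): 1⊕0⊕0⊕0⊕0⊕1⊕0⊕1⊕1⊕0⊕1⊕0⊕1⊕0⊕1⊕1 = 0
s16 (pos 16,17,18,19,20,21,22,23,24,25,26,27,28,29,30,31): 1⊕0⊕0⊕0⊕0⊕1⊕0⊕1⊕1⊕0⊕1⊕0⊕1⊕0⊕1⊕1 = 0
Syndrome s16…s1 = 00010 → error at position 2.
Flip position 2: 1111011100001011000010110101011 → 1011011100001011000010110101011

1011011100001011000010110101011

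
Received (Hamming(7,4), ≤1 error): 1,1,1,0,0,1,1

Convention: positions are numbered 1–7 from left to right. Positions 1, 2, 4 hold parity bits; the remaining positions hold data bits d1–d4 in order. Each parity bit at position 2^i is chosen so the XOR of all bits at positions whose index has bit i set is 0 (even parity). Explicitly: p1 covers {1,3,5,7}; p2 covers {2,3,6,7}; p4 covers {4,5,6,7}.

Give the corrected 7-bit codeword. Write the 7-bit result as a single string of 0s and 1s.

0110011

s1 (pos 1,3,5,7): 1⊕1⊕0⊕1 = 1
s2 (pos 2,3,6,7): 1⊕1⊕1⊕1 = 0
s4 (pos 4,5,6,7): 0⊕0⊕1⊕1 = 0
Syndrome s4…s1 = 001 → error at position 1.
Flip position 1: 1110011 → 0110011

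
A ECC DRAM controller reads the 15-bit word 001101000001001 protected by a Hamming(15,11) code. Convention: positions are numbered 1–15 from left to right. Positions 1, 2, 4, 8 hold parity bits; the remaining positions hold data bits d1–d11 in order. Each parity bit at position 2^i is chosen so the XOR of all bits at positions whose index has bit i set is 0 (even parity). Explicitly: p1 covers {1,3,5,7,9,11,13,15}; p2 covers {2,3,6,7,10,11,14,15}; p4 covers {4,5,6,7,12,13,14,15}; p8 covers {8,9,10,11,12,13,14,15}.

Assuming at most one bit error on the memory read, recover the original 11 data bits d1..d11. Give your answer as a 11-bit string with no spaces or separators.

10100001001

s1 (pos 1,3,5,7,9,11,13,15): 0⊕1⊕0⊕0⊕0⊕0⊕0⊕1 = 0
s2 (pos 2,3,6,7,10,11,14,15): 0⊕1⊕1⊕0⊕0⊕0⊕0⊕1 = 1
s4 (pos 4,5,6,7,12,13,14,15): 1⊕0⊕1⊕0⊕1⊕0⊕0⊕1 = 0
s8 (pos 8,9,10,11,12,13,14,15): 0⊕0⊕0⊕0⊕1⊕0⊕0⊕1 = 0
Syndrome s8…s1 = 0010 → error at position 2.
Flip position 2: 001101000001001 → 011101000001001
Read data bits from positions 3,5,6,7,9,10,11,12,13,14,15: 10100001001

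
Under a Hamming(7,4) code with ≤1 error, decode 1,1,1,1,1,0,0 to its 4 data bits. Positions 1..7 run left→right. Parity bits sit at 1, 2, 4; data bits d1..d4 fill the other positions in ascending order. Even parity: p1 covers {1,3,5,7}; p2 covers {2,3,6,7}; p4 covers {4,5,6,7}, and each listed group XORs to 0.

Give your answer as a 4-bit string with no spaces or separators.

1100

s1 (pos 1,3,5,7): 1⊕1⊕1⊕0 = 1
s2 (pos 2,3,6,7): 1⊕1⊕0⊕0 = 0
s4 (pos 4,5,6,7): 1⊕1⊕0⊕0 = 0
Syndrome s4…s1 = 001 → error at position 1.
Flip position 1: 1111100 → 0111100
Read data bits from positions 3,5,6,7: 1100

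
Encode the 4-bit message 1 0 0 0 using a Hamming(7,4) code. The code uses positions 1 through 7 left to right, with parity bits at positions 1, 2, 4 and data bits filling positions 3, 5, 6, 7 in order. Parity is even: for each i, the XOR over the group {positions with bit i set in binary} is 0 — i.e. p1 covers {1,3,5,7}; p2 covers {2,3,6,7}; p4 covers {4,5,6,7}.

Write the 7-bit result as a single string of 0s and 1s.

1110000

Place data at non-parity positions: p1 p2 1 p4 0 0 0
p1 (pos 1,3,5,7): XOR of data positions = 1⊕0⊕0 = 1
p2 (pos 2,3,6,7): XOR of data positions = 1⊕0⊕0 = 1
p4 (pos 4,5,6,7): XOR of data positions = 0⊕0⊕0 = 0
Codeword: 1110000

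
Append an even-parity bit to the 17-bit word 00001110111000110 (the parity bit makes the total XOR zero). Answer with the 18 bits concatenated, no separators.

XOR of the 17 data bits: 0⊕0⊕0⊕0⊕1⊕1⊕1⊕0⊕1⊕1⊕1⊕0⊕0⊕0⊕1⊕1⊕0 = 0
Parity bit = 0 (so all 18 bits XOR to 0).

000011101110001100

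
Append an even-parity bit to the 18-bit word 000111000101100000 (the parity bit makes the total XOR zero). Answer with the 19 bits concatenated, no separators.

0001110001011000000

XOR of the 18 data bits: 0⊕0⊕0⊕1⊕1⊕1⊕0⊕0⊕0⊕1⊕0⊕1⊕1⊕0⊕0⊕0⊕0⊕0 = 0
Parity bit = 0 (so all 19 bits XOR to 0).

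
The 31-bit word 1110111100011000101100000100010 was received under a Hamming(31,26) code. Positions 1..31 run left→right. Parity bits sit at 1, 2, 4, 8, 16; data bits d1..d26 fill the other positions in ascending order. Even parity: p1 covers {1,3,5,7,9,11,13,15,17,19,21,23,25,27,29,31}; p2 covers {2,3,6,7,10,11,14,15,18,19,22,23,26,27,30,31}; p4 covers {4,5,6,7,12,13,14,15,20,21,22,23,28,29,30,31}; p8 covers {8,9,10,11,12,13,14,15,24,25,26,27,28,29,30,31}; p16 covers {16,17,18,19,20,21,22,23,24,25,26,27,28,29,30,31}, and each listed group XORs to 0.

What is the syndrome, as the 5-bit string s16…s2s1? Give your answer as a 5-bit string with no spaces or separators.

s1 (pos 1,3,5,7,9,11,13,15,17,19,21,23,25,27,29,31): 1⊕1⊕1⊕1⊕0⊕0⊕1⊕0⊕1⊕1⊕0⊕0⊕0⊕0⊕0⊕0 = 1
s2 (pos 2,3,6,7,10,11,14,15,18,19,22,23,26,27,30,31): 1⊕1⊕1⊕1⊕0⊕0⊕0⊕0⊕0⊕1⊕0⊕0⊕1⊕0⊕1⊕0 = 1
s4 (pos 4,5,6,7,12,13,14,15,20,21,22,23,28,29,30,31): 0⊕1⊕1⊕1⊕1⊕1⊕0⊕0⊕1⊕0⊕0⊕0⊕0⊕0⊕1⊕0 = 1
s8 (pos 8,9,10,11,12,13,14,15,24,25,26,27,28,29,30,31): 1⊕0⊕0⊕0⊕1⊕1⊕0⊕0⊕0⊕0⊕1⊕0⊕0⊕0⊕1⊕0 = 1
s16 (pos 16,17,18,19,20,21,22,23,24,25,26,27,28,29,30,31): 0⊕1⊕0⊕1⊕1⊕0⊕0⊕0⊕0⊕0⊕1⊕0⊕0⊕0⊕1⊕0 = 1
Syndrome s16…s1 = 11111 → error at position 31.

11111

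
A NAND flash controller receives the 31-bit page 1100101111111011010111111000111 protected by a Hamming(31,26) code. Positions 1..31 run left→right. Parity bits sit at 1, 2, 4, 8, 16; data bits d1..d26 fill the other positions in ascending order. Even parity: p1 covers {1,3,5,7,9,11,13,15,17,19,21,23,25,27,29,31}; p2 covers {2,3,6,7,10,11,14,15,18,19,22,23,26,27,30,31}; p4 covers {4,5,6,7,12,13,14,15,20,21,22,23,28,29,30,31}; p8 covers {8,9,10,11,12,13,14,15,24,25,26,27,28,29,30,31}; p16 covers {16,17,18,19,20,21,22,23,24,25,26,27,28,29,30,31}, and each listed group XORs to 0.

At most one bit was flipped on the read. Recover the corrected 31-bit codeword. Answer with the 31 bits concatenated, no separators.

s1 (pos 1,3,5,7,9,11,13,15,17,19,21,23,25,27,29,31): 1⊕0⊕1⊕1⊕1⊕1⊕1⊕1⊕0⊕0⊕1⊕1⊕1⊕0⊕1⊕1 = 0
s2 (pos 2,3,6,7,10,11,14,15,18,19,22,23,26,27,30,31): 1⊕0⊕0⊕1⊕1⊕1⊕0⊕1⊕1⊕0⊕1⊕1⊕0⊕0⊕1⊕1 = 0
s4 (pos 4,5,6,7,12,13,14,15,20,21,22,23,28,29,30,31): 0⊕1⊕0⊕1⊕1⊕1⊕0⊕1⊕1⊕1⊕1⊕1⊕0⊕1⊕1⊕1 = 0
s8 (pos 8,9,10,11,12,13,14,15,24,25,26,27,28,29,30,31): 1⊕1⊕1⊕1⊕1⊕1⊕0⊕1⊕1⊕1⊕0⊕0⊕0⊕1⊕1⊕1 = 0
s16 (pos 16,17,18,19,20,21,22,23,24,25,26,27,28,29,30,31): 1⊕0⊕1⊕0⊕1⊕1⊕1⊕1⊕1⊕1⊕0⊕0⊕0⊕1⊕1⊕1 = 1
Syndrome s16…s1 = 10000 → error at position 16.
Flip position 16: 1100101111111011010111111000111 → 1100101111111010010111111000111

1100101111111010010111111000111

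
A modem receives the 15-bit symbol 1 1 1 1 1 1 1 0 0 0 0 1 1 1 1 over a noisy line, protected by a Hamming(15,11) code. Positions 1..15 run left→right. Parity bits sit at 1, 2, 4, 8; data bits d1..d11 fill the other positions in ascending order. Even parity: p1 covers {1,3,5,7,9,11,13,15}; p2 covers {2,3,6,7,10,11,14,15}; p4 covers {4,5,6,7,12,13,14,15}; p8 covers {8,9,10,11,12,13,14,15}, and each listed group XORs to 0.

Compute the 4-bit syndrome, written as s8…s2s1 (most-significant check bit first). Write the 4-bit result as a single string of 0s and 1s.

s1 (pos 1,3,5,7,9,11,13,15): 1⊕1⊕1⊕1⊕0⊕0⊕1⊕1 = 0
s2 (pos 2,3,6,7,10,11,14,15): 1⊕1⊕1⊕1⊕0⊕0⊕1⊕1 = 0
s4 (pos 4,5,6,7,12,13,14,15): 1⊕1⊕1⊕1⊕1⊕1⊕1⊕1 = 0
s8 (pos 8,9,10,11,12,13,14,15): 0⊕0⊕0⊕0⊕1⊕1⊕1⊕1 = 0
Syndrome s8…s1 = 0000 → no error.

0000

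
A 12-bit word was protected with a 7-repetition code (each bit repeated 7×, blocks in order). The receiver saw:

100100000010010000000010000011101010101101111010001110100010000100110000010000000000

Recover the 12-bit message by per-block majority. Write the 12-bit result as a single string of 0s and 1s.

Block 1 (1001000): 2 ones → 0
Block 2 (0001001): 2 ones → 0
Block 3 (0000000): 0 ones → 0
Block 4 (0100000): 1 one → 0
Block 5 (1110101): 5 ones → 1
Block 6 (0101101): 4 ones → 1
Block 7 (1110100): 4 ones → 1
Block 8 (0111010): 4 ones → 1
Block 9 (0010000): 1 one → 0
Block 10 (1001100): 3 ones → 0
Block 11 (0001000): 1 one → 0
Block 12 (0000000): 0 ones → 0

000011110000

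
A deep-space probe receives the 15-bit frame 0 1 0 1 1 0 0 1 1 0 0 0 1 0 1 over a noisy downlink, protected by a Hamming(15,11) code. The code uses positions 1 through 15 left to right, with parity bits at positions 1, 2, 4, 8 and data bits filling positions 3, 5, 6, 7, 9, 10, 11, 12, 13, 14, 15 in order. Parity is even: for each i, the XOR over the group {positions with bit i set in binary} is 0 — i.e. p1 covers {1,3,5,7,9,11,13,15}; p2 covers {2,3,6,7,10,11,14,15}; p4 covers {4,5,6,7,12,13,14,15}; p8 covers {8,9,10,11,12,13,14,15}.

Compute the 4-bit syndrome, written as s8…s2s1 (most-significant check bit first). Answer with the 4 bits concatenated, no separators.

0000

s1 (pos 1,3,5,7,9,11,13,15): 0⊕0⊕1⊕0⊕1⊕0⊕1⊕1 = 0
s2 (pos 2,3,6,7,10,11,14,15): 1⊕0⊕0⊕0⊕0⊕0⊕0⊕1 = 0
s4 (pos 4,5,6,7,12,13,14,15): 1⊕1⊕0⊕0⊕0⊕1⊕0⊕1 = 0
s8 (pos 8,9,10,11,12,13,14,15): 1⊕1⊕0⊕0⊕0⊕1⊕0⊕1 = 0
Syndrome s8…s1 = 0000 → no error.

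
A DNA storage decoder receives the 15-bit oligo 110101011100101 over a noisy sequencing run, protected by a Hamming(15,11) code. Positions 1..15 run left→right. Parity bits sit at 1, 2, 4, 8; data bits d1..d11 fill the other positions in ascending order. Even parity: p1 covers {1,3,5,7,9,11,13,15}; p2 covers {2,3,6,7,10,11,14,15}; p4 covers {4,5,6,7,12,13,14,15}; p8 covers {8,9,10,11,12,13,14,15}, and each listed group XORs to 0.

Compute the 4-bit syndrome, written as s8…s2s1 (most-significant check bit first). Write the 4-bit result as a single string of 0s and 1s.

s1 (pos 1,3,5,7,9,11,13,15): 1⊕0⊕0⊕0⊕1⊕0⊕1⊕1 = 0
s2 (pos 2,3,6,7,10,11,14,15): 1⊕0⊕1⊕0⊕1⊕0⊕0⊕1 = 0
s4 (pos 4,5,6,7,12,13,14,15): 1⊕0⊕1⊕0⊕0⊕1⊕0⊕1 = 0
s8 (pos 8,9,10,11,12,13,14,15): 1⊕1⊕1⊕0⊕0⊕1⊕0⊕1 = 1
Syndrome s8…s1 = 1000 → error at position 8.

1000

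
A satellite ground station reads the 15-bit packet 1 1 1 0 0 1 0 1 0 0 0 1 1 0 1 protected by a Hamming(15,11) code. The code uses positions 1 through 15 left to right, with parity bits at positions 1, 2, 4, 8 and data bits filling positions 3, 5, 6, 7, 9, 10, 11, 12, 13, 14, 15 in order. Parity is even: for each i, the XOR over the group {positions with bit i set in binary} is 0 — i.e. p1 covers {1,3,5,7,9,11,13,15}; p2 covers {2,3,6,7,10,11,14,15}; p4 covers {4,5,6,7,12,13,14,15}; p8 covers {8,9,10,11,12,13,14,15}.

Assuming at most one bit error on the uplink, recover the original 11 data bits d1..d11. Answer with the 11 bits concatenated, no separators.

s1 (pos 1,3,5,7,9,11,13,15): 1⊕1⊕0⊕0⊕0⊕0⊕1⊕1 = 0
s2 (pos 2,3,6,7,10,11,14,15): 1⊕1⊕1⊕0⊕0⊕0⊕0⊕1 = 0
s4 (pos 4,5,6,7,12,13,14,15): 0⊕0⊕1⊕0⊕1⊕1⊕0⊕1 = 0
s8 (pos 8,9,10,11,12,13,14,15): 1⊕0⊕0⊕0⊕1⊕1⊕0⊕1 = 0
Syndrome s8…s1 = 0000 → no error.
Read data bits from positions 3,5,6,7,9,10,11,12,13,14,15: 10100001101

10100001101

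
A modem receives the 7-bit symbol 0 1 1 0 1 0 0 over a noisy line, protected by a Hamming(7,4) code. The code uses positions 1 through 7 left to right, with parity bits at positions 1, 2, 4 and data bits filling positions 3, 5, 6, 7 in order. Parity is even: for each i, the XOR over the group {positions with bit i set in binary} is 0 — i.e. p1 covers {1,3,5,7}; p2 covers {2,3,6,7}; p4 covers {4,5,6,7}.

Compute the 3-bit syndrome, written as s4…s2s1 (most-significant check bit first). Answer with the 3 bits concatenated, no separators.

s1 (pos 1,3,5,7): 0⊕1⊕1⊕0 = 0
s2 (pos 2,3,6,7): 1⊕1⊕0⊕0 = 0
s4 (pos 4,5,6,7): 0⊕1⊕0⊕0 = 1
Syndrome s4…s1 = 100 → error at position 4.

100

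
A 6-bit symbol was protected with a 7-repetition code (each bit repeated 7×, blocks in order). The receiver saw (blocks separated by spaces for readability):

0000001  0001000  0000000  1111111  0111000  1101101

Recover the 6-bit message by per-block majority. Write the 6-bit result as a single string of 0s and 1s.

Block 1 (0000001): 1 one → 0
Block 2 (0001000): 1 one → 0
Block 3 (0000000): 0 ones → 0
Block 4 (1111111): 7 ones → 1
Block 5 (0111000): 3 ones → 0
Block 6 (1101101): 5 ones → 1

000101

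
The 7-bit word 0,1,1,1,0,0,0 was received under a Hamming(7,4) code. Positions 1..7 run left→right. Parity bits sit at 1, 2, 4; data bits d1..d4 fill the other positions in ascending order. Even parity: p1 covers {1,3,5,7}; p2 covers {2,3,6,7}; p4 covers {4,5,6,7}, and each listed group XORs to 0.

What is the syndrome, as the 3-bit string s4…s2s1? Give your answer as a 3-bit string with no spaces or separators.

101

s1 (pos 1,3,5,7): 0⊕1⊕0⊕0 = 1
s2 (pos 2,3,6,7): 1⊕1⊕0⊕0 = 0
s4 (pos 4,5,6,7): 1⊕0⊕0⊕0 = 1
Syndrome s4…s1 = 101 → error at position 5.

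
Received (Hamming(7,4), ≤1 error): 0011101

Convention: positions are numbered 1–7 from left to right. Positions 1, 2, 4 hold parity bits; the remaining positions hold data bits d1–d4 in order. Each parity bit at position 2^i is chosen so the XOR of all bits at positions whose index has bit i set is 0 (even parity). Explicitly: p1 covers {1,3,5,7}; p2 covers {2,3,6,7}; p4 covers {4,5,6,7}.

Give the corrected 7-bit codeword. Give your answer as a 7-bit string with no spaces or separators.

s1 (pos 1,3,5,7): 0⊕1⊕1⊕1 = 1
s2 (pos 2,3,6,7): 0⊕1⊕0⊕1 = 0
s4 (pos 4,5,6,7): 1⊕1⊕0⊕1 = 1
Syndrome s4…s1 = 101 → error at position 5.
Flip position 5: 0011101 → 0011001

0011001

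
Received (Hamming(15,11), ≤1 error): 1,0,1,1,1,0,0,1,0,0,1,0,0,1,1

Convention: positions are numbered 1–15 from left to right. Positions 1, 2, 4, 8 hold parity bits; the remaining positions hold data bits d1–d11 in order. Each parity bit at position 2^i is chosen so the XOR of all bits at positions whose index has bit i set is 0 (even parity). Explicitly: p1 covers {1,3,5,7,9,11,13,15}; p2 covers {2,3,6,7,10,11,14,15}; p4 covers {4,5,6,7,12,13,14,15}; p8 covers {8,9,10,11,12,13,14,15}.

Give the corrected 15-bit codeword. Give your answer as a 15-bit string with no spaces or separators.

s1 (pos 1,3,5,7,9,11,13,15): 1⊕1⊕1⊕0⊕0⊕1⊕0⊕1 = 1
s2 (pos 2,3,6,7,10,11,14,15): 0⊕1⊕0⊕0⊕0⊕1⊕1⊕1 = 0
s4 (pos 4,5,6,7,12,13,14,15): 1⊕1⊕0⊕0⊕0⊕0⊕1⊕1 = 0
s8 (pos 8,9,10,11,12,13,14,15): 1⊕0⊕0⊕1⊕0⊕0⊕1⊕1 = 0
Syndrome s8…s1 = 0001 → error at position 1.
Flip position 1: 101110010010011 → 001110010010011

001110010010011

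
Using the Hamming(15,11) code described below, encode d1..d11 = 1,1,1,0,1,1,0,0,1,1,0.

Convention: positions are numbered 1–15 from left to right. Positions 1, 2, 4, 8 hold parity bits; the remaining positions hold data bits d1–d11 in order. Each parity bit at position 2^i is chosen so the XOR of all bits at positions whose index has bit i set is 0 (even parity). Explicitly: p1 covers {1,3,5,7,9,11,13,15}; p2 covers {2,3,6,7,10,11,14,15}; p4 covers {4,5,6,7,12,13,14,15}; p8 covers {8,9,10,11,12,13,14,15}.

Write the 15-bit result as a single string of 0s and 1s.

001011001100110

Place data at non-parity positions: p1 p2 1 p4 1 1 0 p8 1 1 0 0 1 1 0
p1 (pos 1,3,5,7,9,11,13,15): XOR of data positions = 1⊕1⊕0⊕1⊕0⊕1⊕0 = 0
p2 (pos 2,3,6,7,10,11,14,15): XOR of data positions = 1⊕1⊕0⊕1⊕0⊕1⊕0 = 0
p4 (pos 4,5,6,7,12,13,14,15): XOR of data positions = 1⊕1⊕0⊕0⊕1⊕1⊕0 = 0
p8 (pos 8,9,10,11,12,13,14,15): XOR of data positions = 1⊕1⊕0⊕0⊕1⊕1⊕0 = 0
Codeword: 001011001100110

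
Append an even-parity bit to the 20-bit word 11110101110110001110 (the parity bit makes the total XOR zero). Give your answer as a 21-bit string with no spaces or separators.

XOR of the 20 data bits: 1⊕1⊕1⊕1⊕0⊕1⊕0⊕1⊕1⊕1⊕0⊕1⊕1⊕0⊕0⊕0⊕1⊕1⊕1⊕0 = 1
Parity bit = 1 (so all 21 bits XOR to 0).

111101011101100011101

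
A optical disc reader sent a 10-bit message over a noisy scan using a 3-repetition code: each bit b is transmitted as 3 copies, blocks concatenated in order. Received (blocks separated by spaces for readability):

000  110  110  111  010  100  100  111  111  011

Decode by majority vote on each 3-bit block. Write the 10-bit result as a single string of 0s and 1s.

Block 1 (000): 0 ones → 0
Block 2 (110): 2 ones → 1
Block 3 (110): 2 ones → 1
Block 4 (111): 3 ones → 1
Block 5 (010): 1 one → 0
Block 6 (100): 1 one → 0
Block 7 (100): 1 one → 0
Block 8 (111): 3 ones → 1
Block 9 (111): 3 ones → 1
Block 10 (011): 2 ones → 1

0111000111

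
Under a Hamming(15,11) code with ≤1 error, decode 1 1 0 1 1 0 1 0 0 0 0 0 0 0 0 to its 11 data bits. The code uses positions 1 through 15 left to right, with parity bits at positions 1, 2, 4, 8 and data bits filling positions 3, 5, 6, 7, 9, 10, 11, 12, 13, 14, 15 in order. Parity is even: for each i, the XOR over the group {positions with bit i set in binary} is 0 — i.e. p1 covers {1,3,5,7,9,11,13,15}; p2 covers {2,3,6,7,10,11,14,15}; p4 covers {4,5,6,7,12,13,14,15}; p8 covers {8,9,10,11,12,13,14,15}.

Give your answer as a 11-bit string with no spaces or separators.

00010000000

s1 (pos 1,3,5,7,9,11,13,15): 1⊕0⊕1⊕1⊕0⊕0⊕0⊕0 = 1
s2 (pos 2,3,6,7,10,11,14,15): 1⊕0⊕0⊕1⊕0⊕0⊕0⊕0 = 0
s4 (pos 4,5,6,7,12,13,14,15): 1⊕1⊕0⊕1⊕0⊕0⊕0⊕0 = 1
s8 (pos 8,9,10,11,12,13,14,15): 0⊕0⊕0⊕0⊕0⊕0⊕0⊕0 = 0
Syndrome s8…s1 = 0101 → error at position 5.
Flip position 5: 110110100000000 → 110100100000000
Read data bits from positions 3,5,6,7,9,10,11,12,13,14,15: 00010000000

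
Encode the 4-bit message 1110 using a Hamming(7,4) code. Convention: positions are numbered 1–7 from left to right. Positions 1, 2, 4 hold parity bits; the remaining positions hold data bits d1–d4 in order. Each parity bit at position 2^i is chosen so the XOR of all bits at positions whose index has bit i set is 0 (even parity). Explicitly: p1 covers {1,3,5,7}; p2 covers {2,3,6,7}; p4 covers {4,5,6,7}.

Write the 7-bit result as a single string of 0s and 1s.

0010110

Place data at non-parity positions: p1 p2 1 p4 1 1 0
p1 (pos 1,3,5,7): XOR of data positions = 1⊕1⊕0 = 0
p2 (pos 2,3,6,7): XOR of data positions = 1⊕1⊕0 = 0
p4 (pos 4,5,6,7): XOR of data positions = 1⊕1⊕0 = 0
Codeword: 0010110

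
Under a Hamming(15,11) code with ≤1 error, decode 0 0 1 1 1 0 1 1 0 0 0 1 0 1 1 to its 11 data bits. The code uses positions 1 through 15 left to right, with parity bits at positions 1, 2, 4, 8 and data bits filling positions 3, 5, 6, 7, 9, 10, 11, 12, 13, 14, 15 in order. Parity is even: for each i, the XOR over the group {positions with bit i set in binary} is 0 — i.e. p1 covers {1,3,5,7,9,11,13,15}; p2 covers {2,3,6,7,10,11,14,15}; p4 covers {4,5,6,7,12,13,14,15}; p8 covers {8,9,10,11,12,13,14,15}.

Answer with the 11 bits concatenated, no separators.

11010001011

s1 (pos 1,3,5,7,9,11,13,15): 0⊕1⊕1⊕1⊕0⊕0⊕0⊕1 = 0
s2 (pos 2,3,6,7,10,11,14,15): 0⊕1⊕0⊕1⊕0⊕0⊕1⊕1 = 0
s4 (pos 4,5,6,7,12,13,14,15): 1⊕1⊕0⊕1⊕1⊕0⊕1⊕1 = 0
s8 (pos 8,9,10,11,12,13,14,15): 1⊕0⊕0⊕0⊕1⊕0⊕1⊕1 = 0
Syndrome s8…s1 = 0000 → no error.
Read data bits from positions 3,5,6,7,9,10,11,12,13,14,15: 11010001011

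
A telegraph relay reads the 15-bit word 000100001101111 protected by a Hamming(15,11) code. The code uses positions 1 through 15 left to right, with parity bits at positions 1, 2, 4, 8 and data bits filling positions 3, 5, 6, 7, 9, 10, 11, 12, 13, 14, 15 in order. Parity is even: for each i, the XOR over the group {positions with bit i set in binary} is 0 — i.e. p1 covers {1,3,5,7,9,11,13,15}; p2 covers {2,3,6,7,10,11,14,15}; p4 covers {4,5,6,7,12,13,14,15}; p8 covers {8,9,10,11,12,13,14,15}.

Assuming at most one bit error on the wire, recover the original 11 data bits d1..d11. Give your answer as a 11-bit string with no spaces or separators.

s1 (pos 1,3,5,7,9,11,13,15): 0⊕0⊕0⊕0⊕1⊕0⊕1⊕1 = 1
s2 (pos 2,3,6,7,10,11,14,15): 0⊕0⊕0⊕0⊕1⊕0⊕1⊕1 = 1
s4 (pos 4,5,6,7,12,13,14,15): 1⊕0⊕0⊕0⊕1⊕1⊕1⊕1 = 1
s8 (pos 8,9,10,11,12,13,14,15): 0⊕1⊕1⊕0⊕1⊕1⊕1⊕1 = 0
Syndrome s8…s1 = 0111 → error at position 7.
Flip position 7: 000100001101111 → 000100101101111
Read data bits from positions 3,5,6,7,9,10,11,12,13,14,15: 00011101111

00011101111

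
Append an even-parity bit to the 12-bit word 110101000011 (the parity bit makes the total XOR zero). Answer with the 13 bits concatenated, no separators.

1101010000110

XOR of the 12 data bits: 1⊕1⊕0⊕1⊕0⊕1⊕0⊕0⊕0⊕0⊕1⊕1 = 0
Parity bit = 0 (so all 13 bits XOR to 0).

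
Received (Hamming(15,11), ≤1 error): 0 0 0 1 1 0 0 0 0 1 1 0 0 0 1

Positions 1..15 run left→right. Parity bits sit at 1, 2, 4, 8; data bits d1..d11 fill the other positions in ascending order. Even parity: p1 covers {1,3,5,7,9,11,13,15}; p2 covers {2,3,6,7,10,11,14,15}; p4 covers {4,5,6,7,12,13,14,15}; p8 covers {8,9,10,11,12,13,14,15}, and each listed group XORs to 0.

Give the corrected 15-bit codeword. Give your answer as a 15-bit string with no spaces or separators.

s1 (pos 1,3,5,7,9,11,13,15): 0⊕0⊕1⊕0⊕0⊕1⊕0⊕1 = 1
s2 (pos 2,3,6,7,10,11,14,15): 0⊕0⊕0⊕0⊕1⊕1⊕0⊕1 = 1
s4 (pos 4,5,6,7,12,13,14,15): 1⊕1⊕0⊕0⊕0⊕0⊕0⊕1 = 1
s8 (pos 8,9,10,11,12,13,14,15): 0⊕0⊕1⊕1⊕0⊕0⊕0⊕1 = 1
Syndrome s8…s1 = 1111 → error at position 15.
Flip position 15: 000110000110001 → 000110000110000

000110000110000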